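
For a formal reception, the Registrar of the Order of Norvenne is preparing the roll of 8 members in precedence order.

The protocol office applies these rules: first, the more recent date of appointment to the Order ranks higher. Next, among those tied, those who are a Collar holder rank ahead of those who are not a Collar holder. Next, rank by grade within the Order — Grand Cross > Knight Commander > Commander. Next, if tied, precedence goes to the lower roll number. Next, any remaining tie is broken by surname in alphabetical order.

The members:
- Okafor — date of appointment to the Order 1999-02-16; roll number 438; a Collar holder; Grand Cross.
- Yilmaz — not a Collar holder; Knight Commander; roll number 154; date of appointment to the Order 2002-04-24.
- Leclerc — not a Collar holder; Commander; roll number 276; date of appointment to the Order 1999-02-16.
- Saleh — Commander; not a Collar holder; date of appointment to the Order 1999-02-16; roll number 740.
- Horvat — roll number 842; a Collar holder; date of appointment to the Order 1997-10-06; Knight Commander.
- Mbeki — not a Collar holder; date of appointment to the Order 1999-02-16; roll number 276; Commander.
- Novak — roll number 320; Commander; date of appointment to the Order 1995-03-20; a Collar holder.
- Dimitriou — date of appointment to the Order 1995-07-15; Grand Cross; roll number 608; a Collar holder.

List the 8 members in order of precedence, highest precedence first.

Yilmaz, Okafor, Leclerc, Mbeki, Saleh, Horvat, Dimitriou, Novak

By date of appointment to the Order (later first): Yilmaz (2002-04-24); then Okafor, Leclerc, Mbeki and Saleh (each 1999-02-16); then Horvat (1997-10-06); then Dimitriou (1995-07-15); then Novak (1995-03-20).
Among Okafor, Leclerc, Mbeki and Saleh, a Collar holder before not a Collar holder: Okafor (a Collar holder) before Leclerc, Mbeki and Saleh (not a Collar holder).
Leclerc, Mbeki and Saleh are each Commander, so the next rule applies.
Among Leclerc, Mbeki and Saleh, by roll number (lower first): Leclerc and Mbeki (276) before Saleh (740).
Among Leclerc and Mbeki, alphabetically by surname: Leclerc before Mbeki.
Full order: Yilmaz, Okafor, Leclerc, Mbeki, Saleh, Horvat, Dimitriou, Novak.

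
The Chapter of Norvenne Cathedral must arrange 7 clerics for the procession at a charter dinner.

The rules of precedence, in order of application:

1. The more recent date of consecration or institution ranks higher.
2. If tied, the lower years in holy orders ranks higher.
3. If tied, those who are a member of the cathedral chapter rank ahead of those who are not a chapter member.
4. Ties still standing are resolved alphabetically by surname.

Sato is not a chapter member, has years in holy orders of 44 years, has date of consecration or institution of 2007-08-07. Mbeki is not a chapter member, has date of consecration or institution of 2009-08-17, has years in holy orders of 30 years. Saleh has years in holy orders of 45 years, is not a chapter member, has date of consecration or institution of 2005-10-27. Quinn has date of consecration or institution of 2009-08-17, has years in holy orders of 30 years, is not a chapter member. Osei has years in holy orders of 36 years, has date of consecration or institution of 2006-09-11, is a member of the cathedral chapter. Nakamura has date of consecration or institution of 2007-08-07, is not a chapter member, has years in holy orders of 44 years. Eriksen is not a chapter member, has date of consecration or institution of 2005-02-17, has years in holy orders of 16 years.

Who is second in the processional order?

Quinn

By date of consecration or institution (later first): Mbeki and Quinn (both 2009-08-17); then Nakamura and Sato (both 2007-08-07); then Osei (2006-09-11); then Saleh (2005-10-27); then Eriksen (2005-02-17).
Mbeki and Quinn both have years in holy orders 30 years, so the next rule applies.
Mbeki and Quinn are each not a chapter member, so the next rule applies.
Among Mbeki and Quinn, alphabetically by surname: Mbeki before Quinn.
Nakamura and Sato both have years in holy orders 44 years, so the next rule applies.
Nakamura and Sato are each not a chapter member, so the next rule applies.
Among Nakamura and Sato, alphabetically by surname: Nakamura before Sato.
Order: Mbeki, Quinn, Nakamura, Sato, Osei, Saleh, Eriksen.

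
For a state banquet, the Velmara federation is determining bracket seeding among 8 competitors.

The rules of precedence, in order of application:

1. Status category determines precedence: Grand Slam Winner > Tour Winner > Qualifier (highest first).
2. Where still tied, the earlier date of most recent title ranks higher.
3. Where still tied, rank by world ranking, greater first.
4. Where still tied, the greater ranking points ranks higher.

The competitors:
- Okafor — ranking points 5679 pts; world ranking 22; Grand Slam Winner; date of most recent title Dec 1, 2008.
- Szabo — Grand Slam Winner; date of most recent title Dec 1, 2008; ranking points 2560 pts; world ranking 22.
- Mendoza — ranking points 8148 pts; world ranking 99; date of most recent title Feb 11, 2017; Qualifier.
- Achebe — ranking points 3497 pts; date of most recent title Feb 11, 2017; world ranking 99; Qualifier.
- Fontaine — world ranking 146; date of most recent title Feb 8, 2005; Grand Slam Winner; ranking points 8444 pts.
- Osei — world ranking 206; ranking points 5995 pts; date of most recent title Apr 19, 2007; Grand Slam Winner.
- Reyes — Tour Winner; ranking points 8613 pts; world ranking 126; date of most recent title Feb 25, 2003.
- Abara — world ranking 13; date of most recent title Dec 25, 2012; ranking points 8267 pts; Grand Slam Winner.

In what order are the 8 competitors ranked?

By status category: Fontaine, Osei, Okafor, Szabo and Abara (Grand Slam Winner); then Reyes (Tour Winner); then Mendoza and Achebe (Qualifier).
Among Fontaine, Osei, Okafor, Szabo and Abara, by date of most recent title (earlier first): Fontaine (Feb 8, 2005) before Osei (Apr 19, 2007) before Okafor and Szabo (Dec 1, 2008) before Abara (Dec 25, 2012).
Okafor and Szabo both have world ranking 22, so the next rule applies.
Among Okafor and Szabo, by ranking points (higher first): Okafor (5679 pts) before Szabo (2560 pts).
Mendoza and Achebe both have date of most recent title Feb 11, 2017, so the next rule applies.
Mendoza and Achebe both have world ranking 99, so the next rule applies.
Among Mendoza and Achebe, by ranking points (higher first): Mendoza (8148 pts) before Achebe (3497 pts).
Full order: Fontaine, Osei, Okafor, Szabo, Abara, Reyes, Mendoza, Achebe.

Fontaine, Osei, Okafor, Szabo, Abara, Reyes, Mendoza, Achebe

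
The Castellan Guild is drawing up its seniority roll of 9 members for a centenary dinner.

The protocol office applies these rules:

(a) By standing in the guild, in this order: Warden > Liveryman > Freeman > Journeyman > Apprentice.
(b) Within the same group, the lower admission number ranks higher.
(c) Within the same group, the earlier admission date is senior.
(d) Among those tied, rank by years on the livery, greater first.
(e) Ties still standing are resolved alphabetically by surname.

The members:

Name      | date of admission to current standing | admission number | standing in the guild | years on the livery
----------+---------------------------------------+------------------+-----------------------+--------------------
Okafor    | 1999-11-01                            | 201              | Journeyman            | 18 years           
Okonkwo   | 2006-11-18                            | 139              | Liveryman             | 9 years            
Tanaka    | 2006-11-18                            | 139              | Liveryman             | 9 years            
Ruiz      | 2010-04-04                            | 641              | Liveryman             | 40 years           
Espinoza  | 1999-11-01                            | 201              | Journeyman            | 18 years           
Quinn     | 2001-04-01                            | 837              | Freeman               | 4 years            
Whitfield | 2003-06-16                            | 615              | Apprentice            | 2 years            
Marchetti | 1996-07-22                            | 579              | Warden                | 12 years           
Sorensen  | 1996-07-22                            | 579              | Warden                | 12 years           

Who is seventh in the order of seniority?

Espinoza

By standing in the guild: Marchetti and Sorensen (Warden); then Okonkwo, Tanaka and Ruiz (Liveryman); then Quinn (Freeman); then Espinoza and Okafor (Journeyman); then Whitfield (Apprentice).
Marchetti and Sorensen both have admission number 579, so the next rule applies.
Marchetti and Sorensen both have date of admission to current standing 1996-07-22, so the next rule applies.
Marchetti and Sorensen both have years on the livery 12 years, so the next rule applies.
Among Marchetti and Sorensen, alphabetically by surname: Marchetti before Sorensen.
Among Okonkwo, Tanaka and Ruiz, by admission number (lower first): Okonkwo and Tanaka (139) before Ruiz (641).
Okonkwo and Tanaka both have date of admission to current standing 2006-11-18, so the next rule applies.
Okonkwo and Tanaka both have years on the livery 9 years, so the next rule applies.
Among Okonkwo and Tanaka, alphabetically by surname: Okonkwo before Tanaka.
Espinoza and Okafor both have admission number 201, so the next rule applies.
Espinoza and Okafor both have date of admission to current standing 1999-11-01, so the next rule applies.
Espinoza and Okafor both have years on the livery 18 years, so the next rule applies.
Among Espinoza and Okafor, alphabetically by surname: Espinoza before Okafor.
Order: Marchetti, Sorensen, Okonkwo, Tanaka, Ruiz, Quinn, Espinoza, Okafor, Whitfield.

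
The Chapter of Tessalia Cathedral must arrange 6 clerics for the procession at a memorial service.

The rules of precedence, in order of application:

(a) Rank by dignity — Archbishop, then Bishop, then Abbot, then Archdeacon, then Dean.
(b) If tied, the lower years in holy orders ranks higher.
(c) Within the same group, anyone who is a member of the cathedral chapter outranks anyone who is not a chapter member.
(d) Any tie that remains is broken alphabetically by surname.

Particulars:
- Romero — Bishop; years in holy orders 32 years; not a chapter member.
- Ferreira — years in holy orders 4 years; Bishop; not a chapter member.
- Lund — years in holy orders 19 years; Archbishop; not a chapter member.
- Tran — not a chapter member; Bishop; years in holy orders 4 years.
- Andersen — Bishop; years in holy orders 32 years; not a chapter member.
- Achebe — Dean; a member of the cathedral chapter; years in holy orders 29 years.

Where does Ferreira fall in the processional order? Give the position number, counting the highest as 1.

By dignity: Lund (Archbishop); then Ferreira, Tran, Andersen and Romero (Bishop); then Achebe (Dean).
Among Ferreira, Tran, Andersen and Romero, by years in holy orders (lower first): Ferreira and Tran (4 years) before Andersen and Romero (32 years).
Ferreira and Tran are each not a chapter member, so the next rule applies.
Among Ferreira and Tran, alphabetically by surname: Ferreira before Tran.
Andersen and Romero are each not a chapter member, so the next rule applies.
Among Andersen and Romero, alphabetically by surname: Andersen before Romero.
Order: Lund, Ferreira, Tran, Andersen, Romero, Achebe. So position 2.

2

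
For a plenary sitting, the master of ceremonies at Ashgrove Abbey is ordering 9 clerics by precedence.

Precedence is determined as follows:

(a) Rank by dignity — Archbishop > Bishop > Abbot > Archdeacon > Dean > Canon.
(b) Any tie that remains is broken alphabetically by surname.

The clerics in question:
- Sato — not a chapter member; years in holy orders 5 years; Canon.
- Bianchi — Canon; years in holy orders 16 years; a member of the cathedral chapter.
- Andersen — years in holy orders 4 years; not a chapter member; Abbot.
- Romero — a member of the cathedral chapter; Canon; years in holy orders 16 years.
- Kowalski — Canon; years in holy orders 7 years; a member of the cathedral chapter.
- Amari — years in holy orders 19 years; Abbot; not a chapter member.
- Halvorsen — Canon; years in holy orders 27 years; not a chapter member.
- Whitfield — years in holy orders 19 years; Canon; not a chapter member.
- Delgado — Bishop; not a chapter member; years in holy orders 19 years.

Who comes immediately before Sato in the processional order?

Romero

By dignity: Delgado (Bishop); then Amari and Andersen (Abbot); then Bianchi, Halvorsen, Kowalski, Romero, Sato and Whitfield (Canon).
Among Amari and Andersen, alphabetically by surname: Amari before Andersen.
Among Bianchi, Halvorsen, Kowalski, Romero, Sato and Whitfield, alphabetically by surname: Bianchi before Halvorsen before Kowalski before Romero before Sato before Whitfield.
Order: Delgado, Amari, Andersen, Bianchi, Halvorsen, Kowalski, Romero, Sato, Whitfield.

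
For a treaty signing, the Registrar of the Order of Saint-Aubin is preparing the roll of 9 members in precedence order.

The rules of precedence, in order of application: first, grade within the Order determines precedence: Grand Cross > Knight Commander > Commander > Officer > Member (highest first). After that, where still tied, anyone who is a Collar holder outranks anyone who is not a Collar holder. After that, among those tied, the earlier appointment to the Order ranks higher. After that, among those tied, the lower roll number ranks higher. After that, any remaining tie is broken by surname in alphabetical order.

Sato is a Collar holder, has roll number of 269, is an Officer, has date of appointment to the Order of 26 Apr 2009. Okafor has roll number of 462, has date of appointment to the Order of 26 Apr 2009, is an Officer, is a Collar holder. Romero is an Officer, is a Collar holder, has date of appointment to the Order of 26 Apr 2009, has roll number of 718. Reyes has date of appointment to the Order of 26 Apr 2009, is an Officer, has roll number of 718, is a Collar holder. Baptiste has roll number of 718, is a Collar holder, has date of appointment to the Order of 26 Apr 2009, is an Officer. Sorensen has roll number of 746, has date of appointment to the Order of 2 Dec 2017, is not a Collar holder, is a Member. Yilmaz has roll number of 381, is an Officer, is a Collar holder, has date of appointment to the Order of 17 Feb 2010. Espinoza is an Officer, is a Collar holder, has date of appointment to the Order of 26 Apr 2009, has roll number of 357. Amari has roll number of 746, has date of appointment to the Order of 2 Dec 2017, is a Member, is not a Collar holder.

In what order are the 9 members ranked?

Sato, Espinoza, Okafor, Baptiste, Reyes, Romero, Yilmaz, Amari, Sorensen

By grade within the Order: Sato, Espinoza, Okafor, Baptiste, Reyes, Romero and Yilmaz (Officer); then Amari and Sorensen (Member).
Sato, Espinoza, Okafor, Baptiste, Reyes, Romero and Yilmaz are each a Collar holder, so the next rule applies.
Among Sato, Espinoza, Okafor, Baptiste, Reyes, Romero and Yilmaz, by date of appointment to the Order (earlier first): Sato, Espinoza, Okafor, Baptiste, Reyes and Romero (26 Apr 2009) before Yilmaz (17 Feb 2010).
Among Sato, Espinoza, Okafor, Baptiste, Reyes and Romero, by roll number (lower first): Sato (269) before Espinoza (357) before Okafor (462) before Baptiste, Reyes and Romero (718).
Among Baptiste, Reyes and Romero, alphabetically by surname: Baptiste before Reyes before Romero.
Amari and Sorensen are each not a Collar holder, so the next rule applies.
Amari and Sorensen both have date of appointment to the Order 2 Dec 2017, so the next rule applies.
Amari and Sorensen both have roll number 746, so the next rule applies.
Among Amari and Sorensen, alphabetically by surname: Amari before Sorensen.
Full order: Sato, Espinoza, Okafor, Baptiste, Reyes, Romero, Yilmaz, Amari, Sorensen.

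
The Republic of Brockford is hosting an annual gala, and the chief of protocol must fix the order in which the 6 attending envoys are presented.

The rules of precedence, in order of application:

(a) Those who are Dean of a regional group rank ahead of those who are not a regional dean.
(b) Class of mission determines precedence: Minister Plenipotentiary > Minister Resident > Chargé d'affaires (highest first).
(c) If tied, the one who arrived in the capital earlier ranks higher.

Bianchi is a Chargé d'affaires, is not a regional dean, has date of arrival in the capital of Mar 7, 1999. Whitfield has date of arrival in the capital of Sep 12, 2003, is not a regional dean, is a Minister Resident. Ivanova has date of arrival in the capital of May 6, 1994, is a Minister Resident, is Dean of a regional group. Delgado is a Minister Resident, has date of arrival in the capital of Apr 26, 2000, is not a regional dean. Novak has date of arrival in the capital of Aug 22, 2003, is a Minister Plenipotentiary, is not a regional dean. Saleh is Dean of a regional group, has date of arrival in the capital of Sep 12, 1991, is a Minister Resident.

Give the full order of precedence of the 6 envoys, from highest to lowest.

Saleh, Ivanova, Novak, Delgado, Whitfield, Bianchi

By the first rule: Saleh and Ivanova (both Dean of a regional group); then Novak, Delgado, Whitfield and Bianchi (each not a regional dean).
Saleh and Ivanova are each Minister Resident, so the next rule applies.
Among Saleh and Ivanova, by date of arrival in the capital (earlier first): Saleh (Sep 12, 1991) before Ivanova (May 6, 1994).
Among Novak, Delgado, Whitfield and Bianchi, by class of mission: Novak (Minister Plenipotentiary) before Delgado and Whitfield (Minister Resident) before Bianchi (Chargé d'affaires).
Among Delgado and Whitfield, by date of arrival in the capital (earlier first): Delgado (Apr 26, 2000) before Whitfield (Sep 12, 2003).
Full order: Saleh, Ivanova, Novak, Delgado, Whitfield, Bianchi.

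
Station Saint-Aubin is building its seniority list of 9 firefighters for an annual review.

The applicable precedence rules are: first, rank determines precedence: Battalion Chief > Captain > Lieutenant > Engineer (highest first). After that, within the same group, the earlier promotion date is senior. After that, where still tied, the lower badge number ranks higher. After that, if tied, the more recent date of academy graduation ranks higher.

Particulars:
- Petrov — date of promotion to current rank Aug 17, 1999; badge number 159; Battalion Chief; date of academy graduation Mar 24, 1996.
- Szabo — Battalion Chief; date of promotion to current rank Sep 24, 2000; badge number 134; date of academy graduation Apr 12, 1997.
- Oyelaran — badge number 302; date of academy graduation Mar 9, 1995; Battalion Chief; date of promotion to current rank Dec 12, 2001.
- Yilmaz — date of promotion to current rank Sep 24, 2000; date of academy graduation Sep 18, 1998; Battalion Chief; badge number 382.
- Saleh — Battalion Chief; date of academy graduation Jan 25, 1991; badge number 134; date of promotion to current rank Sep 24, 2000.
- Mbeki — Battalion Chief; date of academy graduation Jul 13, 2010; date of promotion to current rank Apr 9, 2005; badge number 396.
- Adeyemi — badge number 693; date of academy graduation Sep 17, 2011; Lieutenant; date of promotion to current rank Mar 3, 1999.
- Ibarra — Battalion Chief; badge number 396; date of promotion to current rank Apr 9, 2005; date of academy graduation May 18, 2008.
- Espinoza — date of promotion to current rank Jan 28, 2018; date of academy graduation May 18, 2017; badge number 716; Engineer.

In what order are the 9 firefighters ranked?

Petrov, Szabo, Saleh, Yilmaz, Oyelaran, Mbeki, Ibarra, Adeyemi, Espinoza

By rank: Petrov, Szabo, Saleh, Yilmaz, Oyelaran, Mbeki and Ibarra (Battalion Chief); then Adeyemi (Lieutenant); then Espinoza (Engineer).
Among Petrov, Szabo, Saleh, Yilmaz, Oyelaran, Mbeki and Ibarra, by date of promotion to current rank (earlier first): Petrov (Aug 17, 1999) before Szabo, Saleh and Yilmaz (Sep 24, 2000) before Oyelaran (Dec 12, 2001) before Mbeki and Ibarra (Apr 9, 2005).
Among Szabo, Saleh and Yilmaz, by badge number (lower first): Szabo and Saleh (134) before Yilmaz (382).
Among Szabo and Saleh, by date of academy graduation (later first): Szabo (Apr 12, 1997) before Saleh (Jan 25, 1991).
Mbeki and Ibarra both have badge number 396, so the next rule applies.
Among Mbeki and Ibarra, by date of academy graduation (later first): Mbeki (Jul 13, 2010) before Ibarra (May 18, 2008).
Full order: Petrov, Szabo, Saleh, Yilmaz, Oyelaran, Mbeki, Ibarra, Adeyemi, Espinoza.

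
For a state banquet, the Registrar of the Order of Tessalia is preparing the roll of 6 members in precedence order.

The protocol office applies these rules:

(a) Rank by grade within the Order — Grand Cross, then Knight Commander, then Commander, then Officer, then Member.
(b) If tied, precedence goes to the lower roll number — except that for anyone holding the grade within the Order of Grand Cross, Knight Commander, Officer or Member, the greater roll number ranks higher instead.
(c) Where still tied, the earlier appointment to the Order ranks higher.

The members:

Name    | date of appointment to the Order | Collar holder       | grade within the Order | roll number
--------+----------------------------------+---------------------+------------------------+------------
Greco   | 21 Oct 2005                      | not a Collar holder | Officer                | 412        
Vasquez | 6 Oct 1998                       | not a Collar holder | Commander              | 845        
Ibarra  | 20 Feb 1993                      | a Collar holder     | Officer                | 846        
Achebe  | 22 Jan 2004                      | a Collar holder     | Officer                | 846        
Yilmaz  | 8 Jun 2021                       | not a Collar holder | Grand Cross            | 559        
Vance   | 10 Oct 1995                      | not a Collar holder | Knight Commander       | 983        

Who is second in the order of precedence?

By grade within the Order: Yilmaz (Grand Cross); then Vance (Knight Commander); then Vasquez (Commander); then Ibarra, Achebe and Greco (Officer).
Among Ibarra, Achebe and Greco, by roll number (higher first) (reversed rule for this group): Ibarra and Achebe (846) before Greco (412).
Among Ibarra and Achebe, by date of appointment to the Order (earlier first): Ibarra (20 Feb 1993) before Achebe (22 Jan 2004).
Order: Yilmaz, Vance, Vasquez, Ibarra, Achebe, Greco.

Vance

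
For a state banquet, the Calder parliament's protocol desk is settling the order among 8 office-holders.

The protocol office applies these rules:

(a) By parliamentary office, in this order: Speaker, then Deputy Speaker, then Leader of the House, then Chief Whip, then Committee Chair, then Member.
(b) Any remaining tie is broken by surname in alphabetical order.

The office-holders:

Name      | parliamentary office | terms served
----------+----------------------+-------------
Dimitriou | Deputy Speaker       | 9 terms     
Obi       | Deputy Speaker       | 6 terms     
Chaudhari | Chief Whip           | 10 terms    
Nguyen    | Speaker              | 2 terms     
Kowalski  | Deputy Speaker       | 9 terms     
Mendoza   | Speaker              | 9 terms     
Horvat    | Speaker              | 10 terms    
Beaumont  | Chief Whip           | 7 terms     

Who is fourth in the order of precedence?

By parliamentary office: Horvat, Mendoza and Nguyen (Speaker); then Dimitriou, Kowalski and Obi (Deputy Speaker); then Beaumont and Chaudhari (Chief Whip).
Among Horvat, Mendoza and Nguyen, alphabetically by surname: Horvat before Mendoza before Nguyen.
Among Dimitriou, Kowalski and Obi, alphabetically by surname: Dimitriou before Kowalski before Obi.
Among Beaumont and Chaudhari, alphabetically by surname: Beaumont before Chaudhari.
Order: Horvat, Mendoza, Nguyen, Dimitriou, Kowalski, Obi, Beaumont, Chaudhari.

Dimitriou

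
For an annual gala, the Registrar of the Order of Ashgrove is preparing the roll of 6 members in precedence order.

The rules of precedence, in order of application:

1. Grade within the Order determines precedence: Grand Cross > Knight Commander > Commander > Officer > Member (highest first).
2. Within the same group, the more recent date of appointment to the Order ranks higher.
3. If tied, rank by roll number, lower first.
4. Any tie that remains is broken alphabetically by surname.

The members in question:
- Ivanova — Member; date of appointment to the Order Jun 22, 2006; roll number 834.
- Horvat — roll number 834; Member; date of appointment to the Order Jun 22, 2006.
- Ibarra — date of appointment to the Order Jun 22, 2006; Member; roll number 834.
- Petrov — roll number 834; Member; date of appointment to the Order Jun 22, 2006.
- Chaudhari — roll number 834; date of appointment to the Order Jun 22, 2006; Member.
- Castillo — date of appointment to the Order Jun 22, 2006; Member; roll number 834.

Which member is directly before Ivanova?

By grade within the Order: Castillo, Chaudhari, Horvat, Ibarra, Ivanova and Petrov (Member).
Castillo, Chaudhari, Horvat, Ibarra, Ivanova and Petrov all have date of appointment to the Order Jun 22, 2006, so the next rule applies.
Castillo, Chaudhari, Horvat, Ibarra, Ivanova and Petrov all have roll number 834, so the next rule applies.
Among Castillo, Chaudhari, Horvat, Ibarra, Ivanova and Petrov, alphabetically by surname: Castillo before Chaudhari before Horvat before Ibarra before Ivanova before Petrov.
Order: Castillo, Chaudhari, Horvat, Ibarra, Ivanova, Petrov.

Ibarra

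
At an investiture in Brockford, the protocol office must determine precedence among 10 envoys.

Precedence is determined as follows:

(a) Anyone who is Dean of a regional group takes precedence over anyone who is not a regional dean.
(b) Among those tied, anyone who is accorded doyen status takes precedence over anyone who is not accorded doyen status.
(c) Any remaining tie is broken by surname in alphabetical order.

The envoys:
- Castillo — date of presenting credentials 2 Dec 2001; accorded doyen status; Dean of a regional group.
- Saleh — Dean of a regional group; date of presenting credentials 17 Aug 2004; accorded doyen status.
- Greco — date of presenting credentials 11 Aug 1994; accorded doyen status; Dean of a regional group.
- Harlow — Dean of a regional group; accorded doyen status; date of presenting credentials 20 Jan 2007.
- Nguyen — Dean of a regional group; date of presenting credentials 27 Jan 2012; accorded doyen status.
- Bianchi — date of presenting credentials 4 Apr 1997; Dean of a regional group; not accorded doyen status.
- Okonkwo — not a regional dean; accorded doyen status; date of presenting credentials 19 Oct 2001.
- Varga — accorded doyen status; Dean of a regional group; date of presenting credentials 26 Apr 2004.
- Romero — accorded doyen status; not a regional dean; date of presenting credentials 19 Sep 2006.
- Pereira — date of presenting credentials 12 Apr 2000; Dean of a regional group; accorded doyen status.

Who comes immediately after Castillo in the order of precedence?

Greco

By the first rule: Castillo, Greco, Harlow, Nguyen, Pereira, Saleh, Varga and Bianchi (each Dean of a regional group); then Okonkwo and Romero (both not a regional dean).
Among Castillo, Greco, Harlow, Nguyen, Pereira, Saleh, Varga and Bianchi, accorded doyen status before not accorded doyen status: Castillo, Greco, Harlow, Nguyen, Pereira, Saleh and Varga (accorded doyen status) before Bianchi (not accorded doyen status).
Among Castillo, Greco, Harlow, Nguyen, Pereira, Saleh and Varga, alphabetically by surname: Castillo before Greco before Harlow before Nguyen before Pereira before Saleh before Varga.
Okonkwo and Romero are each accorded doyen status, so the next rule applies.
Among Okonkwo and Romero, alphabetically by surname: Okonkwo before Romero.
Order: Castillo, Greco, Harlow, Nguyen, Pereira, Saleh, Varga, Bianchi, Okonkwo, Romero.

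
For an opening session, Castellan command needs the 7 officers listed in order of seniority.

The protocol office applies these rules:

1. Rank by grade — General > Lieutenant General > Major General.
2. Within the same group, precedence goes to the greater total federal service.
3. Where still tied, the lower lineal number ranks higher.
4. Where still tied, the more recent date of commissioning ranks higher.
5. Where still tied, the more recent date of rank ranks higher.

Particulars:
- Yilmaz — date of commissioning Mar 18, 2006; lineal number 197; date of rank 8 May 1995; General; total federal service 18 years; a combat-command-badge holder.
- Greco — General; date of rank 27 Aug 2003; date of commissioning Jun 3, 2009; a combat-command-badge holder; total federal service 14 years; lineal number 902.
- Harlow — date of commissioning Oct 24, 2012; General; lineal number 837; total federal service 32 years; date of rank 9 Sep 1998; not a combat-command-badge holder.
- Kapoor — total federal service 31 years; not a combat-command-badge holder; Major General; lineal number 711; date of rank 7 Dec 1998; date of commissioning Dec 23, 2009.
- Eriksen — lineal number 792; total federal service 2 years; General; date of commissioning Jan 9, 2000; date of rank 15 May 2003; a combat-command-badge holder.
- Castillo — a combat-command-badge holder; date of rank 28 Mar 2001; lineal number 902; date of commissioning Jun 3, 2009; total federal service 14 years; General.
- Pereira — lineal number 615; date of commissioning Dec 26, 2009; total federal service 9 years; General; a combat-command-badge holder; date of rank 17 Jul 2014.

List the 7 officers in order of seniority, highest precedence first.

By grade: Harlow, Yilmaz, Greco, Castillo, Pereira and Eriksen (General); then Kapoor (Major General).
Among Harlow, Yilmaz, Greco, Castillo, Pereira and Eriksen, by total federal service (higher first): Harlow (32 years) before Yilmaz (18 years) before Greco and Castillo (14 years) before Pereira (9 years) before Eriksen (2 years).
Greco and Castillo both have lineal number 902, so the next rule applies.
Greco and Castillo both have date of commissioning Jun 3, 2009, so the next rule applies.
Among Greco and Castillo, by date of rank (later first): Greco (27 Aug 2003) before Castillo (28 Mar 2001).
Full order: Harlow, Yilmaz, Greco, Castillo, Pereira, Eriksen, Kapoor.

Harlow, Yilmaz, Greco, Castillo, Pereira, Eriksen, Kapoor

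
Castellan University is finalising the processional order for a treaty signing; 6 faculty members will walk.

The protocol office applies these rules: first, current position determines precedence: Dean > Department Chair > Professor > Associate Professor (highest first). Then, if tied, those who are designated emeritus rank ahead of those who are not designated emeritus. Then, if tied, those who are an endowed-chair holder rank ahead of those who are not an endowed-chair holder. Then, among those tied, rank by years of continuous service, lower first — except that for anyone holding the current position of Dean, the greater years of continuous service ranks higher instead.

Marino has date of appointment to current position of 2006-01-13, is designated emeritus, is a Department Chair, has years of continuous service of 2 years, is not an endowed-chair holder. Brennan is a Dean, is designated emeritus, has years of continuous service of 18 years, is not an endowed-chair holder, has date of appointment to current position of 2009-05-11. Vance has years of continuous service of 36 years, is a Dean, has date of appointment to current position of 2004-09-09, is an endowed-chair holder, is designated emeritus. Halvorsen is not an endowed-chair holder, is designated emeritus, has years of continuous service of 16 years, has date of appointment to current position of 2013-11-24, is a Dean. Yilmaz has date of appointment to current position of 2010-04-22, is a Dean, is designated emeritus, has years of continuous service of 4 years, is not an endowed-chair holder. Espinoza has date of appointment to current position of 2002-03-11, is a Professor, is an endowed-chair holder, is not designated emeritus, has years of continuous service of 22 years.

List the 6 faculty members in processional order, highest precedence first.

Vance, Brennan, Halvorsen, Yilmaz, Marino, Espinoza

By current position: Vance, Brennan, Halvorsen and Yilmaz (Dean); then Marino (Department Chair); then Espinoza (Professor).
Vance, Brennan, Halvorsen and Yilmaz are each designated emeritus, so the next rule applies.
Among Vance, Brennan, Halvorsen and Yilmaz, an endowed-chair holder before not an endowed-chair holder: Vance (an endowed-chair holder) before Brennan, Halvorsen and Yilmaz (not an endowed-chair holder).
Among Brennan, Halvorsen and Yilmaz, by years of continuous service (higher first) (reversed rule for this group): Brennan (18 years) before Halvorsen (16 years) before Yilmaz (4 years).
Full order: Vance, Brennan, Halvorsen, Yilmaz, Marino, Espinoza.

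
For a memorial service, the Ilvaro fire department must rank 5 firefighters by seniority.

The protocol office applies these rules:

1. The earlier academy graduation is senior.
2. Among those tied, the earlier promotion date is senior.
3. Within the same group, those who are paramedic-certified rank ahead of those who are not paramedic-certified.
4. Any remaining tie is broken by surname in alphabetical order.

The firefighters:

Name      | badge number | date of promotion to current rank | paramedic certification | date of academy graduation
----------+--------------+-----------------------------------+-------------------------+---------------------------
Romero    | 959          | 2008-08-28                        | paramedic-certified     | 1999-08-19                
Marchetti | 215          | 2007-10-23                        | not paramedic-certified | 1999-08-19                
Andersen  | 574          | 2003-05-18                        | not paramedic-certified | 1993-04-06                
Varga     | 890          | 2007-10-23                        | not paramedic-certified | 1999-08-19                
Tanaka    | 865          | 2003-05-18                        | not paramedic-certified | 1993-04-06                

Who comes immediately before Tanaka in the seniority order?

Andersen

By date of academy graduation (earlier first): Andersen and Tanaka (both 1993-04-06); then Marchetti, Varga and Romero (each 1999-08-19).
Andersen and Tanaka both have date of promotion to current rank 2003-05-18, so the next rule applies.
Andersen and Tanaka are each not paramedic-certified, so the next rule applies.
Among Andersen and Tanaka, alphabetically by surname: Andersen before Tanaka.
Among Marchetti, Varga and Romero, by date of promotion to current rank (earlier first): Marchetti and Varga (2007-10-23) before Romero (2008-08-28).
Marchetti and Varga are each not paramedic-certified, so the next rule applies.
Among Marchetti and Varga, alphabetically by surname: Marchetti before Varga.
Order: Andersen, Tanaka, Marchetti, Varga, Romero.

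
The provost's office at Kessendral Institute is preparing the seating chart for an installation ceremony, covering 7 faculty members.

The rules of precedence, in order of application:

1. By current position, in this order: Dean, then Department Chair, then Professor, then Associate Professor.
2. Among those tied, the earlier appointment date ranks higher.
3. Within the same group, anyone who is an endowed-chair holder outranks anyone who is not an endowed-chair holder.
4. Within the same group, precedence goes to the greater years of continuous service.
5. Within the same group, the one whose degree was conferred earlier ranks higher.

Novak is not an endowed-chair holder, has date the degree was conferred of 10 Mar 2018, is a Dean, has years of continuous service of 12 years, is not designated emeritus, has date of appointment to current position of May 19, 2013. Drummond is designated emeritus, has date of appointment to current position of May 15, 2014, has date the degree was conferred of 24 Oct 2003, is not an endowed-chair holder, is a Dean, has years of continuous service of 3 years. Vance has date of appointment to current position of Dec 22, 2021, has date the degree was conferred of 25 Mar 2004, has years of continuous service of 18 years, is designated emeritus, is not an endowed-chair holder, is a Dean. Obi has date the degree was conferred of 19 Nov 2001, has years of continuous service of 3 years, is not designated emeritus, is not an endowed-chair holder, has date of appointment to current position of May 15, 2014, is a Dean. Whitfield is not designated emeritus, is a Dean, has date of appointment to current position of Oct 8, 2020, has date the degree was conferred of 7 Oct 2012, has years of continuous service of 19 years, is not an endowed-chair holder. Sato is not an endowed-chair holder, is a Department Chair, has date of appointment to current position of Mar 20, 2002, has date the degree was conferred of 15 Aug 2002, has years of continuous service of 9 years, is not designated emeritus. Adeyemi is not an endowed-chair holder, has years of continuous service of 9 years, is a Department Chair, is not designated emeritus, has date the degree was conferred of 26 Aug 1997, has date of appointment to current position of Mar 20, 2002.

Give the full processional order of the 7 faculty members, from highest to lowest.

By current position: Novak, Obi, Drummond, Whitfield and Vance (Dean); then Adeyemi and Sato (Department Chair).
Among Novak, Obi, Drummond, Whitfield and Vance, by date of appointment to current position (earlier first): Novak (May 19, 2013) before Obi and Drummond (May 15, 2014) before Whitfield (Oct 8, 2020) before Vance (Dec 22, 2021).
Obi and Drummond are each not an endowed-chair holder, so the next rule applies.
Obi and Drummond both have years of continuous service 3 years, so the next rule applies.
Among Obi and Drummond, by date the degree was conferred (earlier first): Obi (19 Nov 2001) before Drummond (24 Oct 2003).
Adeyemi and Sato both have date of appointment to current position Mar 20, 2002, so the next rule applies.
Adeyemi and Sato are each not an endowed-chair holder, so the next rule applies.
Adeyemi and Sato both have years of continuous service 9 years, so the next rule applies.
Among Adeyemi and Sato, by date the degree was conferred (earlier first): Adeyemi (26 Aug 1997) before Sato (15 Aug 2002).
Full order: Novak, Obi, Drummond, Whitfield, Vance, Adeyemi, Sato.

Novak, Obi, Drummond, Whitfield, Vance, Adeyemi, Sato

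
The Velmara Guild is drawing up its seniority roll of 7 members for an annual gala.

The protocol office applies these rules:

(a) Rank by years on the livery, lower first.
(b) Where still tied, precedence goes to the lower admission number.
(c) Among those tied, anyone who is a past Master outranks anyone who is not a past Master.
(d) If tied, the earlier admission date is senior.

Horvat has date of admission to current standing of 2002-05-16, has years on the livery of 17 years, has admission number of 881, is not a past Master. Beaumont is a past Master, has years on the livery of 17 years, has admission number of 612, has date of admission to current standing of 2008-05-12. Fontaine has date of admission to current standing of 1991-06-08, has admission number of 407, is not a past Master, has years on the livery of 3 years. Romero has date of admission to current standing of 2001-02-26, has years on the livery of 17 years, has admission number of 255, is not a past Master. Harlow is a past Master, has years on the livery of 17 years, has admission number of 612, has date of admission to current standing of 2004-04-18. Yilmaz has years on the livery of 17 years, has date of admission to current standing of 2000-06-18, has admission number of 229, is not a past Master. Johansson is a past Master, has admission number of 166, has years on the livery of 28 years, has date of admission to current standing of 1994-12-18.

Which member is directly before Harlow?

By years on the livery (lower first): Fontaine (3 years); then Yilmaz, Romero, Harlow, Beaumont and Horvat (each 17 years); then Johansson (28 years).
Among Yilmaz, Romero, Harlow, Beaumont and Horvat, by admission number (lower first): Yilmaz (229) before Romero (255) before Harlow and Beaumont (612) before Horvat (881).
Harlow and Beaumont are each a past Master, so the next rule applies.
Among Harlow and Beaumont, by date of admission to current standing (earlier first): Harlow (2004-04-18) before Beaumont (2008-05-12).
Order: Fontaine, Yilmaz, Romero, Harlow, Beaumont, Horvat, Johansson.

Romero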